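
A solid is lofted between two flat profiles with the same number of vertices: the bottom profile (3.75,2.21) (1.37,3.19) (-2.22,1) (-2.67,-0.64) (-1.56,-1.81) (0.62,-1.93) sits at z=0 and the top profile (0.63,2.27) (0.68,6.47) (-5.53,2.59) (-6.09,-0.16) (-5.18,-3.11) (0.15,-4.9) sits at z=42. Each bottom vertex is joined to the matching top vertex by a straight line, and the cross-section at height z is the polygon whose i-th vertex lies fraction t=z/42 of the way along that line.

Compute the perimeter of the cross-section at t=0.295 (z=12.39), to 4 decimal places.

Cross-section at t=0.295: each vertex is (1-t)·p0[i] + t·p1[i].
  v1: (1-0.295)·(3.75,2.21) + 0.295·(0.63,2.27) = (2.8296,2.2277)
  v2: (1-0.295)·(1.37,3.19) + 0.295·(0.68,6.47) = (1.1665,4.1576)
  v3: (1-0.295)·(-2.22,1) + 0.295·(-5.53,2.59) = (-3.1965,1.4690)
  v4: (1-0.295)·(-2.67,-0.64) + 0.295·(-6.09,-0.16) = (-3.6789,-0.4984)
  v5: (1-0.295)·(-1.56,-1.81) + 0.295·(-5.18,-3.11) = (-2.6279,-2.1935)
  v6: (1-0.295)·(0.62,-1.93) + 0.295·(0.15,-4.9) = (0.4814,-2.8062)
Perimeter = Σ |v_{i+1} − v_i|:
  edge 1→2: √(-1.6631² + 1.9299²) = 2.5477 (running 2.5477)
  edge 2→3: √(-4.3629² + -2.6886²) = 5.1248 (running 7.6724)
  edge 3→4: √(-0.4824² + -1.9674²) = 2.0257 (running 9.6982)
  edge 4→5: √(1.0510² + -1.6951²) = 1.9945 (running 11.6926)
  edge 5→6: √(3.1092² + -0.6126²) = 3.1690 (running 14.8617)
  edge 6→1: √(2.3483² + 5.0339²) = 5.5546 (running 20.4163)
Perimeter = 20.4163

Perimeter at t=0.295: 20.4163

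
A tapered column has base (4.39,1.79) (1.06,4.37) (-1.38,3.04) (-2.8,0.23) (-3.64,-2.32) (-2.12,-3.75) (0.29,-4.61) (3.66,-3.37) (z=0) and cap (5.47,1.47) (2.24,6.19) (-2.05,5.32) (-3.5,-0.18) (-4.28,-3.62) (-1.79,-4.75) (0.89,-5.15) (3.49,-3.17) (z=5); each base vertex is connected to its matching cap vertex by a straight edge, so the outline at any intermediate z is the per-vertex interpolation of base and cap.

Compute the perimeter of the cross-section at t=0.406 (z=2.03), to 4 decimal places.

Perimeter at t=0.406: 28.7868

Cross-section at t=0.406: each vertex is (1-t)·p0[i] + t·p1[i].
  v1: (1-0.406)·(4.39,1.79) + 0.406·(5.47,1.47) = (4.8285,1.6601)
  v2: (1-0.406)·(1.06,4.37) + 0.406·(2.24,6.19) = (1.5391,5.1089)
  v3: (1-0.406)·(-1.38,3.04) + 0.406·(-2.05,5.32) = (-1.6520,3.9657)
  v4: (1-0.406)·(-2.8,0.23) + 0.406·(-3.5,-0.18) = (-3.0842,0.0635)
  v5: (1-0.406)·(-3.64,-2.32) + 0.406·(-4.28,-3.62) = (-3.8998,-2.8478)
  v6: (1-0.406)·(-2.12,-3.75) + 0.406·(-1.79,-4.75) = (-1.9860,-4.1560)
  v7: (1-0.406)·(0.29,-4.61) + 0.406·(0.89,-5.15) = (0.5336,-4.8292)
  v8: (1-0.406)·(3.66,-3.37) + 0.406·(3.49,-3.17) = (3.5910,-3.2888)
Perimeter = Σ |v_{i+1} − v_i|:
  edge 1→2: √(-3.2894² + 3.4488²) = 4.7660 (running 4.7660)
  edge 2→3: √(-3.1911² + -1.1432²) = 3.3897 (running 8.1557)
  edge 3→4: √(-1.4322² + -3.9021²) = 4.1567 (running 12.3124)
  edge 4→5: √(-0.8156² + -2.9113²) = 3.0234 (running 15.3358)
  edge 5→6: √(1.9138² + -1.3082²) = 2.3182 (running 17.6540)
  edge 6→7: √(2.5196² + -0.6732²) = 2.6080 (running 20.2620)
  edge 7→8: √(3.0574² + 1.5404²) = 3.4235 (running 23.6855)
  edge 8→1: √(1.2375² + 4.9489²) = 5.1013 (running 28.7868)
Perimeter = 28.7868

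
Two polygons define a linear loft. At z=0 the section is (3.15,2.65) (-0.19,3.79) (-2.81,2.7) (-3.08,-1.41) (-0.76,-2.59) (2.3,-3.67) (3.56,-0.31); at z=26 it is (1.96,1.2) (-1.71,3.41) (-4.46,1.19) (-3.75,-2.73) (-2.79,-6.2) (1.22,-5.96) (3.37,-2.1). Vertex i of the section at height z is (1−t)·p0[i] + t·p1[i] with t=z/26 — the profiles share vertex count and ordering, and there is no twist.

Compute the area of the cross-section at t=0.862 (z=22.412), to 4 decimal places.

Area at t=0.862: 49.8318

Cross-section at t=0.862: each vertex is (1-t)·p0[i] + t·p1[i].
  v1: (1-0.862)·(3.15,2.65) + 0.862·(1.96,1.2) = (2.1242,1.4001)
  v2: (1-0.862)·(-0.19,3.79) + 0.862·(-1.71,3.41) = (-1.5002,3.4624)
  v3: (1-0.862)·(-2.81,2.7) + 0.862·(-4.46,1.19) = (-4.2323,1.3984)
  v4: (1-0.862)·(-3.08,-1.41) + 0.862·(-3.75,-2.73) = (-3.6575,-2.5478)
  v5: (1-0.862)·(-0.76,-2.59) + 0.862·(-2.79,-6.2) = (-2.5099,-5.7018)
  v6: (1-0.862)·(2.3,-3.67) + 0.862·(1.22,-5.96) = (1.3690,-5.6440)
  v7: (1-0.862)·(3.56,-0.31) + 0.862·(3.37,-2.1) = (3.3962,-1.8530)
Shoelace sum Σ(x_i·y_{i+1} − x_{i+1}·y_i):
  i=1: 2.1242·3.4624 − -1.5002·1.4001 = +9.4555 (running +9.4555)
  i=2: -1.5002·1.3984 − -4.2323·3.4624 = +12.5562 (running +22.0116)
  i=3: -4.2323·-2.5478 − -3.6575·1.3984 = +15.8979 (running +37.9095)
  i=4: -3.6575·-5.7018 − -2.5099·-2.5478 = +14.4599 (running +52.3694)
  i=5: -2.5099·-5.6440 − 1.3690·-5.7018 = +21.9716 (running +74.3410)
  i=6: 1.3690·-1.8530 − 3.3962·-5.6440 = +16.6314 (running +90.9724)
  i=7: 3.3962·1.4001 − 2.1242·-1.8530 = +8.6912 (running +99.6636)
Area = |Σ|/2 = |99.6636|/2 = 49.8318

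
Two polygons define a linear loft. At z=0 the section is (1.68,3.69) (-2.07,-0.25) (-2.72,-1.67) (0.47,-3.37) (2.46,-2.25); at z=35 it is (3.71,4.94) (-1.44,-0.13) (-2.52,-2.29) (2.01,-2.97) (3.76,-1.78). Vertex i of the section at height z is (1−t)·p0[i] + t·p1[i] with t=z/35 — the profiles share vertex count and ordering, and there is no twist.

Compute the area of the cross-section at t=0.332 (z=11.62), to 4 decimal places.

Cross-section at t=0.332: each vertex is (1-t)·p0[i] + t·p1[i].
  v1: (1-0.332)·(1.68,3.69) + 0.332·(3.71,4.94) = (2.3540,4.1050)
  v2: (1-0.332)·(-2.07,-0.25) + 0.332·(-1.44,-0.13) = (-1.8608,-0.2102)
  v3: (1-0.332)·(-2.72,-1.67) + 0.332·(-2.52,-2.29) = (-2.6536,-1.8758)
  v4: (1-0.332)·(0.47,-3.37) + 0.332·(2.01,-2.97) = (0.9813,-3.2372)
  v5: (1-0.332)·(2.46,-2.25) + 0.332·(3.76,-1.78) = (2.8916,-2.0940)
Shoelace sum Σ(x_i·y_{i+1} − x_{i+1}·y_i):
  i=1: 2.3540·-0.2102 − -1.8608·4.1050 = +7.1440 (running +7.1440)
  i=2: -1.8608·-1.8758 − -2.6536·-0.2102 = +2.9330 (running +10.0770)
  i=3: -2.6536·-3.2372 − 0.9813·-1.8758 = +10.4310 (running +20.5080)
  i=4: 0.9813·-2.0940 − 2.8916·-3.2372 = +7.3059 (running +27.8139)
  i=5: 2.8916·4.1050 − 2.3540·-2.0940 = +16.7991 (running +44.6130)
Area = |Σ|/2 = |44.6130|/2 = 22.3065

Area at t=0.332: 22.3065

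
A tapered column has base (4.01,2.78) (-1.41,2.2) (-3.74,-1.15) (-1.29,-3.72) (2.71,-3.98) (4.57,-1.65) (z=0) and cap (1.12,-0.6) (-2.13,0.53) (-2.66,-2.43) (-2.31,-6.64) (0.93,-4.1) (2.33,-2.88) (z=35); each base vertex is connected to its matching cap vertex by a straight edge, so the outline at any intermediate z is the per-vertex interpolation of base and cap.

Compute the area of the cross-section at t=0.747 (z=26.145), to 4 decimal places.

Area at t=0.747: 26.1891

Cross-section at t=0.747: each vertex is (1-t)·p0[i] + t·p1[i].
  v1: (1-0.747)·(4.01,2.78) + 0.747·(1.12,-0.6) = (1.8512,0.2551)
  v2: (1-0.747)·(-1.41,2.2) + 0.747·(-2.13,0.53) = (-1.9478,0.9525)
  v3: (1-0.747)·(-3.74,-1.15) + 0.747·(-2.66,-2.43) = (-2.9332,-2.1062)
  v4: (1-0.747)·(-1.29,-3.72) + 0.747·(-2.31,-6.64) = (-2.0519,-5.9012)
  v5: (1-0.747)·(2.71,-3.98) + 0.747·(0.93,-4.1) = (1.3803,-4.0696)
  v6: (1-0.747)·(4.57,-1.65) + 0.747·(2.33,-2.88) = (2.8967,-2.5688)
Shoelace sum Σ(x_i·y_{i+1} − x_{i+1}·y_i):
  i=1: 1.8512·0.9525 − -1.9478·0.2551 = +2.2602 (running +2.2602)
  i=2: -1.9478·-2.1062 − -2.9332·0.9525 = +6.8964 (running +9.1566)
  i=3: -2.9332·-5.9012 − -2.0519·-2.1062 = +12.9880 (running +22.1447)
  i=4: -2.0519·-4.0696 − 1.3803·-5.9012 = +16.4964 (running +38.6410)
  i=5: 1.3803·-2.5688 − 2.8967·-4.0696 = +8.2428 (running +46.8838)
  i=6: 2.8967·0.2551 − 1.8512·-2.5688 = +5.4944 (running +52.3782)
Area = |Σ|/2 = |52.3782|/2 = 26.1891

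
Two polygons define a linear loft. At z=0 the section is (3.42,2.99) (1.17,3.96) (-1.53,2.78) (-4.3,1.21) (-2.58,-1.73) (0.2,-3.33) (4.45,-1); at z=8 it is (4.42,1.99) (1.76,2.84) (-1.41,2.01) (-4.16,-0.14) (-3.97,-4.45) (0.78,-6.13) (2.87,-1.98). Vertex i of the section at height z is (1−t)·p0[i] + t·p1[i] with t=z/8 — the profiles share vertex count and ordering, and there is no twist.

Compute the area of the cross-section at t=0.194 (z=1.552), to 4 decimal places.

Area at t=0.194: 42.2094

Cross-section at t=0.194: each vertex is (1-t)·p0[i] + t·p1[i].
  v1: (1-0.194)·(3.42,2.99) + 0.194·(4.42,1.99) = (3.6140,2.7960)
  v2: (1-0.194)·(1.17,3.96) + 0.194·(1.76,2.84) = (1.2845,3.7427)
  v3: (1-0.194)·(-1.53,2.78) + 0.194·(-1.41,2.01) = (-1.5067,2.6306)
  v4: (1-0.194)·(-4.3,1.21) + 0.194·(-4.16,-0.14) = (-4.2728,0.9481)
  v5: (1-0.194)·(-2.58,-1.73) + 0.194·(-3.97,-4.45) = (-2.8497,-2.2577)
  v6: (1-0.194)·(0.2,-3.33) + 0.194·(0.78,-6.13) = (0.3125,-3.8732)
  v7: (1-0.194)·(4.45,-1) + 0.194·(2.87,-1.98) = (4.1435,-1.1901)
Shoelace sum Σ(x_i·y_{i+1} − x_{i+1}·y_i):
  i=1: 3.6140·3.7427 − 1.2845·2.7960 = +9.9348 (running +9.9348)
  i=2: 1.2845·2.6306 − -1.5067·3.7427 = +9.0182 (running +18.9530)
  i=3: -1.5067·0.9481 − -4.2728·2.6306 = +9.8117 (running +28.7647)
  i=4: -4.2728·-2.2577 − -2.8497·0.9481 = +12.3485 (running +41.1132)
  i=5: -2.8497·-3.8732 − 0.3125·-2.2577 = +11.7429 (running +52.8560)
  i=6: 0.3125·-1.1901 − 4.1435·-3.8732 = +15.6766 (running +68.5326)
  i=7: 4.1435·2.7960 − 3.6140·-1.1901 = +15.8863 (running +84.4189)
Area = |Σ|/2 = |84.4189|/2 = 42.2094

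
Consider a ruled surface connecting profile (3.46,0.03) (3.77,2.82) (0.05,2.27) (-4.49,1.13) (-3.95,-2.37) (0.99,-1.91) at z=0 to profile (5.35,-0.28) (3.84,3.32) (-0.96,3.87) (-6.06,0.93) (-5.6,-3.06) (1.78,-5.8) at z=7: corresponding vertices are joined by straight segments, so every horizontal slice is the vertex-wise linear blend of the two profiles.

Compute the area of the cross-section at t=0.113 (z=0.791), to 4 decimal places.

Area at t=0.113: 34.1952

Cross-section at t=0.113: each vertex is (1-t)·p0[i] + t·p1[i].
  v1: (1-0.113)·(3.46,0.03) + 0.113·(5.35,-0.28) = (3.6736,-0.0050)
  v2: (1-0.113)·(3.77,2.82) + 0.113·(3.84,3.32) = (3.7779,2.8765)
  v3: (1-0.113)·(0.05,2.27) + 0.113·(-0.96,3.87) = (-0.0641,2.4508)
  v4: (1-0.113)·(-4.49,1.13) + 0.113·(-6.06,0.93) = (-4.6674,1.1074)
  v5: (1-0.113)·(-3.95,-2.37) + 0.113·(-5.6,-3.06) = (-4.1364,-2.4480)
  v6: (1-0.113)·(0.99,-1.91) + 0.113·(1.78,-5.8) = (1.0793,-2.3496)
Shoelace sum Σ(x_i·y_{i+1} − x_{i+1}·y_i):
  i=1: 3.6736·2.8765 − 3.7779·-0.0050 = +10.5860 (running +10.5860)
  i=2: 3.7779·2.4508 − -0.0641·2.8765 = +9.4434 (running +20.0294)
  i=3: -0.0641·1.1074 − -4.6674·2.4508 = +11.3679 (running +31.3973)
  i=4: -4.6674·-2.4480 − -4.1364·1.1074 = +16.0064 (running +47.4037)
  i=5: -4.1364·-2.3496 − 1.0793·-2.4480 = +12.3609 (running +59.7646)
  i=6: 1.0793·-0.0050 − 3.6736·-2.3496 = +8.6259 (running +68.3904)
Area = |Σ|/2 = |68.3904|/2 = 34.1952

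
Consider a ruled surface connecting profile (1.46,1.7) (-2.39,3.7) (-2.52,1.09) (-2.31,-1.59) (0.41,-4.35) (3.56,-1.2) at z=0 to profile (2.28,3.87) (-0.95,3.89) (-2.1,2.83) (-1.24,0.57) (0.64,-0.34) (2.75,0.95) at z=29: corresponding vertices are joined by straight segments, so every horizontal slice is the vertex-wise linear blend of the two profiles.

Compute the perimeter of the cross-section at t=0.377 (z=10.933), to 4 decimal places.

Perimeter at t=0.377: 18.6000

Cross-section at t=0.377: each vertex is (1-t)·p0[i] + t·p1[i].
  v1: (1-0.377)·(1.46,1.7) + 0.377·(2.28,3.87) = (1.7691,2.5181)
  v2: (1-0.377)·(-2.39,3.7) + 0.377·(-0.95,3.89) = (-1.8471,3.7716)
  v3: (1-0.377)·(-2.52,1.09) + 0.377·(-2.1,2.83) = (-2.3617,1.7460)
  v4: (1-0.377)·(-2.31,-1.59) + 0.377·(-1.24,0.57) = (-1.9066,-0.7757)
  v5: (1-0.377)·(0.41,-4.35) + 0.377·(0.64,-0.34) = (0.4967,-2.8382)
  v6: (1-0.377)·(3.56,-1.2) + 0.377·(2.75,0.95) = (3.2546,-0.3894)
Perimeter = Σ |v_{i+1} − v_i|:
  edge 1→2: √(-3.6163² + 1.2535²) = 3.8274 (running 3.8274)
  edge 2→3: √(-0.5145² + -2.0256²) = 2.0900 (running 5.9173)
  edge 3→4: √(0.4550² + -2.5217²) = 2.5624 (running 8.4797)
  edge 4→5: √(2.4033² + -2.0625²) = 3.1670 (running 11.6468)
  edge 5→6: √(2.7579² + 2.4488²) = 3.6882 (running 15.3349)
  edge 6→1: √(-1.4855² + 2.9075²) = 3.2650 (running 18.6000)
Perimeter = 18.6000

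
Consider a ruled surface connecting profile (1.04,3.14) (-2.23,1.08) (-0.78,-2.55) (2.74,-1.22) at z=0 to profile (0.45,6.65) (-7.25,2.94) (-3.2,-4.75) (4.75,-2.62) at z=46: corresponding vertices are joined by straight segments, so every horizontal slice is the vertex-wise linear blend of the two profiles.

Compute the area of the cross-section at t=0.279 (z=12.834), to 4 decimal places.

Cross-section at t=0.279: each vertex is (1-t)·p0[i] + t·p1[i].
  v1: (1-0.279)·(1.04,3.14) + 0.279·(0.45,6.65) = (0.8754,4.1193)
  v2: (1-0.279)·(-2.23,1.08) + 0.279·(-7.25,2.94) = (-3.6306,1.5989)
  v3: (1-0.279)·(-0.78,-2.55) + 0.279·(-3.2,-4.75) = (-1.4552,-3.1638)
  v4: (1-0.279)·(2.74,-1.22) + 0.279·(4.75,-2.62) = (3.3008,-1.6106)
Shoelace sum Σ(x_i·y_{i+1} − x_{i+1}·y_i):
  i=1: 0.8754·1.5989 − -3.6306·4.1193 = +16.3551 (running +16.3551)
  i=2: -3.6306·-3.1638 − -1.4552·1.5989 = +13.8132 (running +30.1683)
  i=3: -1.4552·-1.6106 − 3.3008·-3.1638 = +12.7868 (running +42.9550)
  i=4: 3.3008·4.1193 − 0.8754·-1.6106 = +15.0068 (running +57.9618)
Area = |Σ|/2 = |57.9618|/2 = 28.9809

Area at t=0.279: 28.9809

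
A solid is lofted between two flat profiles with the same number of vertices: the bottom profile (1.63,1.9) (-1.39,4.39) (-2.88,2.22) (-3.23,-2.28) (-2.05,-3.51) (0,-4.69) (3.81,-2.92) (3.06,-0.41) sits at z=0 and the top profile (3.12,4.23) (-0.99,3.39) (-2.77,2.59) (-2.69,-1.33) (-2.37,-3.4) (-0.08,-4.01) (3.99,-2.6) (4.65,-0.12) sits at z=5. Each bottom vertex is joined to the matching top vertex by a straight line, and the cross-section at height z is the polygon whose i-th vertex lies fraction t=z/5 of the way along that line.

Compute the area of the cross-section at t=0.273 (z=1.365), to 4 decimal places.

Area at t=0.273: 42.4341

Cross-section at t=0.273: each vertex is (1-t)·p0[i] + t·p1[i].
  v1: (1-0.273)·(1.63,1.9) + 0.273·(3.12,4.23) = (2.0368,2.5361)
  v2: (1-0.273)·(-1.39,4.39) + 0.273·(-0.99,3.39) = (-1.2808,4.1170)
  v3: (1-0.273)·(-2.88,2.22) + 0.273·(-2.77,2.59) = (-2.8500,2.3210)
  v4: (1-0.273)·(-3.23,-2.28) + 0.273·(-2.69,-1.33) = (-3.0826,-2.0206)
  v5: (1-0.273)·(-2.05,-3.51) + 0.273·(-2.37,-3.4) = (-2.1374,-3.4800)
  v6: (1-0.273)·(0,-4.69) + 0.273·(-0.08,-4.01) = (-0.0218,-4.5044)
  v7: (1-0.273)·(3.81,-2.92) + 0.273·(3.99,-2.6) = (3.8591,-2.8326)
  v8: (1-0.273)·(3.06,-0.41) + 0.273·(4.65,-0.12) = (3.4941,-0.3308)
Shoelace sum Σ(x_i·y_{i+1} − x_{i+1}·y_i):
  i=1: 2.0368·4.1170 − -1.2808·2.5361 = +11.6336 (running +11.6336)
  i=2: -1.2808·2.3210 − -2.8500·4.1170 = +8.7606 (running +20.3942)
  i=3: -2.8500·-2.0206 − -3.0826·2.3210 = +12.9135 (running +33.3077)
  i=4: -3.0826·-3.4800 − -2.1374·-2.0206 = +6.4084 (running +39.7161)
  i=5: -2.1374·-4.5044 − -0.0218·-3.4800 = +9.5514 (running +49.2675)
  i=6: -0.0218·-2.8326 − 3.8591·-4.5044 = +17.4448 (running +66.7124)
  i=7: 3.8591·-0.3308 − 3.4941·-2.8326 = +8.6207 (running +75.3331)
  i=8: 3.4941·2.5361 − 2.0368·-0.3308 = +9.5351 (running +84.8682)
Area = |Σ|/2 = |84.8682|/2 = 42.4341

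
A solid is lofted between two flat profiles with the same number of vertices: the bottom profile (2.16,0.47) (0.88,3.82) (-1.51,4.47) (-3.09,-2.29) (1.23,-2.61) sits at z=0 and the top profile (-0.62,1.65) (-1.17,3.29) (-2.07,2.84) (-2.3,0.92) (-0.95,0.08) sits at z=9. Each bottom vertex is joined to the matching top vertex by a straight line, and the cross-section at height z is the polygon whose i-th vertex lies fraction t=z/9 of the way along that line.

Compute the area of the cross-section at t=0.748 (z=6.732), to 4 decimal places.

Area at t=0.748: 7.2969

Cross-section at t=0.748: each vertex is (1-t)·p0[i] + t·p1[i].
  v1: (1-0.748)·(2.16,0.47) + 0.748·(-0.62,1.65) = (0.0806,1.3526)
  v2: (1-0.748)·(0.88,3.82) + 0.748·(-1.17,3.29) = (-0.6534,3.4236)
  v3: (1-0.748)·(-1.51,4.47) + 0.748·(-2.07,2.84) = (-1.9289,3.2508)
  v4: (1-0.748)·(-3.09,-2.29) + 0.748·(-2.3,0.92) = (-2.4991,0.1111)
  v5: (1-0.748)·(1.23,-2.61) + 0.748·(-0.95,0.08) = (-0.4006,-0.5979)
Shoelace sum Σ(x_i·y_{i+1} − x_{i+1}·y_i):
  i=1: 0.0806·3.4236 − -0.6534·1.3526 = +1.1596 (running +1.1596)
  i=2: -0.6534·3.2508 − -1.9289·3.4236 = +4.4796 (running +5.6392)
  i=3: -1.9289·0.1111 − -2.4991·3.2508 = +7.9096 (running +13.5489)
  i=4: -2.4991·-0.5979 − -0.4006·0.1111 = +1.5387 (running +15.0875)
  i=5: -0.4006·1.3526 − 0.0806·-0.5979 = -0.4938 (running +14.5938)
Area = |Σ|/2 = |14.5938|/2 = 7.2969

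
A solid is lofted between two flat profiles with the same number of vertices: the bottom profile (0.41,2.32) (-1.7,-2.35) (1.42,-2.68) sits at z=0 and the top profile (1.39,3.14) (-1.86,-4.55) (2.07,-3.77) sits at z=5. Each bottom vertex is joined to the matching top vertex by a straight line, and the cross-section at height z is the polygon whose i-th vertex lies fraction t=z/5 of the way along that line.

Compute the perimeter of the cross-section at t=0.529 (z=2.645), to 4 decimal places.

Perimeter at t=0.529: 16.4556

Cross-section at t=0.529: each vertex is (1-t)·p0[i] + t·p1[i].
  v1: (1-0.529)·(0.41,2.32) + 0.529·(1.39,3.14) = (0.9284,2.7538)
  v2: (1-0.529)·(-1.7,-2.35) + 0.529·(-1.86,-4.55) = (-1.7846,-3.5138)
  v3: (1-0.529)·(1.42,-2.68) + 0.529·(2.07,-3.77) = (1.7638,-3.2566)
Perimeter = Σ |v_{i+1} − v_i|:
  edge 1→2: √(-2.7131² + -6.2676²) = 6.8296 (running 6.8296)
  edge 2→3: √(3.5485² + 0.2572²) = 3.5578 (running 10.3874)
  edge 3→1: √(-0.8354² + 6.0104²) = 6.0682 (running 16.4556)
Perimeter = 16.4556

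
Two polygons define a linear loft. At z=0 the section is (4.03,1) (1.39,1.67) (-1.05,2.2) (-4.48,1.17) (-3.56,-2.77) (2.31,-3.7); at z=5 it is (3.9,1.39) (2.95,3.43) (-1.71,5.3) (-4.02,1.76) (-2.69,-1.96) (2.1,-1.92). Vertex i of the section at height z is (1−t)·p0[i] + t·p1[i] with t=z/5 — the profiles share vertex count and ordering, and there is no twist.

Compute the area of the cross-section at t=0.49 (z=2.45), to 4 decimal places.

Area at t=0.49: 37.7001

Cross-section at t=0.49: each vertex is (1-t)·p0[i] + t·p1[i].
  v1: (1-0.49)·(4.03,1) + 0.49·(3.9,1.39) = (3.9663,1.1911)
  v2: (1-0.49)·(1.39,1.67) + 0.49·(2.95,3.43) = (2.1544,2.5324)
  v3: (1-0.49)·(-1.05,2.2) + 0.49·(-1.71,5.3) = (-1.3734,3.7190)
  v4: (1-0.49)·(-4.48,1.17) + 0.49·(-4.02,1.76) = (-4.2546,1.4591)
  v5: (1-0.49)·(-3.56,-2.77) + 0.49·(-2.69,-1.96) = (-3.1337,-2.3731)
  v6: (1-0.49)·(2.31,-3.7) + 0.49·(2.1,-1.92) = (2.2071,-2.8278)
Shoelace sum Σ(x_i·y_{i+1} − x_{i+1}·y_i):
  i=1: 3.9663·2.5324 − 2.1544·1.1911 = +7.4782 (running +7.4782)
  i=2: 2.1544·3.7190 − -1.3734·2.5324 = +11.4902 (running +18.9684)
  i=3: -1.3734·1.4591 − -4.2546·3.7190 = +13.8189 (running +32.7873)
  i=4: -4.2546·-2.3731 − -3.1337·1.4591 = +14.6690 (running +47.4563)
  i=5: -3.1337·-2.8278 − 2.2071·-2.3731 = +14.0991 (running +61.5554)
  i=6: 2.2071·1.1911 − 3.9663·-2.8278 = +13.8448 (running +75.4002)
Area = |Σ|/2 = |75.4002|/2 = 37.7001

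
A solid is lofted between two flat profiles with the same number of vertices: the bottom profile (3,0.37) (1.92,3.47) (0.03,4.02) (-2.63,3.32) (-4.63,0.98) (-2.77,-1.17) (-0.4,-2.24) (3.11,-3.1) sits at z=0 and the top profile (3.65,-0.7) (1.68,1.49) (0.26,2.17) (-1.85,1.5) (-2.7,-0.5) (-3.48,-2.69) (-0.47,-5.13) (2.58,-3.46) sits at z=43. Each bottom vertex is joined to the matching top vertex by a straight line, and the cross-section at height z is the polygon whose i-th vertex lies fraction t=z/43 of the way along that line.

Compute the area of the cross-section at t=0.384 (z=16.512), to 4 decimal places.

Cross-section at t=0.384: each vertex is (1-t)·p0[i] + t·p1[i].
  v1: (1-0.384)·(3,0.37) + 0.384·(3.65,-0.7) = (3.2496,-0.0409)
  v2: (1-0.384)·(1.92,3.47) + 0.384·(1.68,1.49) = (1.8278,2.7097)
  v3: (1-0.384)·(0.03,4.02) + 0.384·(0.26,2.17) = (0.1183,3.3096)
  v4: (1-0.384)·(-2.63,3.32) + 0.384·(-1.85,1.5) = (-2.3305,2.6211)
  v5: (1-0.384)·(-4.63,0.98) + 0.384·(-2.7,-0.5) = (-3.8889,0.4117)
  v6: (1-0.384)·(-2.77,-1.17) + 0.384·(-3.48,-2.69) = (-3.0426,-1.7537)
  v7: (1-0.384)·(-0.4,-2.24) + 0.384·(-0.47,-5.13) = (-0.4269,-3.3498)
  v8: (1-0.384)·(3.11,-3.1) + 0.384·(2.58,-3.46) = (2.9065,-3.2382)
Shoelace sum Σ(x_i·y_{i+1} − x_{i+1}·y_i):
  i=1: 3.2496·2.7097 − 1.8278·-0.0409 = +8.8801 (running +8.8801)
  i=2: 1.8278·3.3096 − 0.1183·2.7097 = +5.7288 (running +14.6089)
  i=3: 0.1183·2.6211 − -2.3305·3.3096 = +8.0231 (running +22.6320)
  i=4: -2.3305·0.4117 − -3.8889·2.6211 = +9.2338 (running +31.8658)
  i=5: -3.8889·-1.7537 − -3.0426·0.4117 = +8.0724 (running +39.9382)
  i=6: -3.0426·-3.3498 − -0.4269·-1.7537 = +9.4435 (running +49.3818)
  i=7: -0.4269·-3.2382 − 2.9065·-3.3498 = +11.1184 (running +60.5001)
  i=8: 2.9065·-0.0409 − 3.2496·-3.2382 = +10.4042 (running +70.9043)
Area = |Σ|/2 = |70.9043|/2 = 35.4521

Area at t=0.384: 35.4521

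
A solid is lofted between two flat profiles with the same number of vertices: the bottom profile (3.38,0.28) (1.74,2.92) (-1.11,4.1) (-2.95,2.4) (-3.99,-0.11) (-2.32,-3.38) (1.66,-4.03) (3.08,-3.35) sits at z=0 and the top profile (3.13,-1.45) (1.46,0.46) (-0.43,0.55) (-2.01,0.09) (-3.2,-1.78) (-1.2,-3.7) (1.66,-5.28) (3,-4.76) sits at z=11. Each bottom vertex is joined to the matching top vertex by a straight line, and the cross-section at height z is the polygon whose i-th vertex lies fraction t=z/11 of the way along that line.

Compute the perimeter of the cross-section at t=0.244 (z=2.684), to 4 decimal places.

Cross-section at t=0.244: each vertex is (1-t)·p0[i] + t·p1[i].
  v1: (1-0.244)·(3.38,0.28) + 0.244·(3.13,-1.45) = (3.3190,-0.1421)
  v2: (1-0.244)·(1.74,2.92) + 0.244·(1.46,0.46) = (1.6717,2.3198)
  v3: (1-0.244)·(-1.11,4.1) + 0.244·(-0.43,0.55) = (-0.9441,3.2338)
  v4: (1-0.244)·(-2.95,2.4) + 0.244·(-2.01,0.09) = (-2.7206,1.8364)
  v5: (1-0.244)·(-3.99,-0.11) + 0.244·(-3.2,-1.78) = (-3.7972,-0.5175)
  v6: (1-0.244)·(-2.32,-3.38) + 0.244·(-1.2,-3.7) = (-2.0467,-3.4581)
  v7: (1-0.244)·(1.66,-4.03) + 0.244·(1.66,-5.28) = (1.6600,-4.3350)
  v8: (1-0.244)·(3.08,-3.35) + 0.244·(3,-4.76) = (3.0605,-3.6940)
Perimeter = Σ |v_{i+1} − v_i|:
  edge 1→2: √(-1.6473² + 2.4619²) = 2.9622 (running 2.9622)
  edge 2→3: √(-2.6158² + 0.9140²) = 2.7709 (running 5.7330)
  edge 3→4: √(-1.7766² + -1.3974²) = 2.2603 (running 7.9934)
  edge 4→5: √(-1.0766² + -2.3538²) = 2.5884 (running 10.5817)
  edge 5→6: √(1.7505² + -2.9406²) = 3.4222 (running 14.0039)
  edge 6→7: √(3.7067² + -0.8769²) = 3.8090 (running 17.8130)
  edge 7→8: √(1.4005² + 0.6410²) = 1.5402 (running 19.3531)
  edge 8→1: √(0.2585² + 3.5519²) = 3.5613 (running 22.9145)
Perimeter = 22.9145

Perimeter at t=0.244: 22.9145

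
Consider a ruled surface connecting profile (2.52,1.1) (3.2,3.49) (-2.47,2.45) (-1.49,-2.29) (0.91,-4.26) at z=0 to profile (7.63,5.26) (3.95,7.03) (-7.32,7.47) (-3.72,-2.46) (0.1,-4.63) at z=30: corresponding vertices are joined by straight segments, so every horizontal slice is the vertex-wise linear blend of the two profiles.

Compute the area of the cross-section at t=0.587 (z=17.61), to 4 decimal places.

Cross-section at t=0.587: each vertex is (1-t)·p0[i] + t·p1[i].
  v1: (1-0.587)·(2.52,1.1) + 0.587·(7.63,5.26) = (5.5196,3.5419)
  v2: (1-0.587)·(3.2,3.49) + 0.587·(3.95,7.03) = (3.6402,5.5680)
  v3: (1-0.587)·(-2.47,2.45) + 0.587·(-7.32,7.47) = (-5.3169,5.3967)
  v4: (1-0.587)·(-1.49,-2.29) + 0.587·(-3.72,-2.46) = (-2.7990,-2.3898)
  v5: (1-0.587)·(0.91,-4.26) + 0.587·(0.1,-4.63) = (0.4345,-4.4772)
Shoelace sum Σ(x_i·y_{i+1} − x_{i+1}·y_i):
  i=1: 5.5196·5.5680 − 3.6402·3.5419 = +17.8394 (running +17.8394)
  i=2: 3.6402·5.3967 − -5.3169·5.5680 = +49.2502 (running +67.0895)
  i=3: -5.3169·-2.3898 − -2.7990·5.3967 = +27.8119 (running +94.9015)
  i=4: -2.7990·-4.4772 − 0.4345·-2.3898 = +13.5701 (running +108.4716)
  i=5: 0.4345·3.5419 − 5.5196·-4.4772 = +26.2512 (running +134.7228)
Area = |Σ|/2 = |134.7228|/2 = 67.3614

Area at t=0.587: 67.3614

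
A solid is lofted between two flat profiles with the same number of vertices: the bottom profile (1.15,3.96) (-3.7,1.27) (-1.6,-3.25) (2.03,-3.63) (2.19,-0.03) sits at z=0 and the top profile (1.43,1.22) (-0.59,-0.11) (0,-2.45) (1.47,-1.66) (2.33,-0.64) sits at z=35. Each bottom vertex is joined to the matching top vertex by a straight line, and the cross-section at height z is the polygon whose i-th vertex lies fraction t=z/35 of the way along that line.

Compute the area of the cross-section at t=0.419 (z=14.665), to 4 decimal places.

Area at t=0.419: 17.7827

Cross-section at t=0.419: each vertex is (1-t)·p0[i] + t·p1[i].
  v1: (1-0.419)·(1.15,3.96) + 0.419·(1.43,1.22) = (1.2673,2.8119)
  v2: (1-0.419)·(-3.7,1.27) + 0.419·(-0.59,-0.11) = (-2.3969,0.6918)
  v3: (1-0.419)·(-1.6,-3.25) + 0.419·(0,-2.45) = (-0.9296,-2.9148)
  v4: (1-0.419)·(2.03,-3.63) + 0.419·(1.47,-1.66) = (1.7954,-2.8046)
  v5: (1-0.419)·(2.19,-0.03) + 0.419·(2.33,-0.64) = (2.2487,-0.2856)
Shoelace sum Σ(x_i·y_{i+1} − x_{i+1}·y_i):
  i=1: 1.2673·0.6918 − -2.3969·2.8119 = +7.6167 (running +7.6167)
  i=2: -2.3969·-2.9148 − -0.9296·0.6918 = +7.6296 (running +15.2463)
  i=3: -0.9296·-2.8046 − 1.7954·-2.9148 = +7.8402 (running +23.0865)
  i=4: 1.7954·-0.2856 − 2.2487·-2.8046 = +5.7938 (running +28.8803)
  i=5: 2.2487·2.8119 − 1.2673·-0.2856 = +6.6850 (running +35.5653)
Area = |Σ|/2 = |35.5653|/2 = 17.7827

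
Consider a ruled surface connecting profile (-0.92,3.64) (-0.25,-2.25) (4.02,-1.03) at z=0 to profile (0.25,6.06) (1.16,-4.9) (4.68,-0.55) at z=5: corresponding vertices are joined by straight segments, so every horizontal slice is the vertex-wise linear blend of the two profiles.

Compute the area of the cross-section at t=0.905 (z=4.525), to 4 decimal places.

Area at t=0.905: 20.6129

Cross-section at t=0.905: each vertex is (1-t)·p0[i] + t·p1[i].
  v1: (1-0.905)·(-0.92,3.64) + 0.905·(0.25,6.06) = (0.1389,5.8301)
  v2: (1-0.905)·(-0.25,-2.25) + 0.905·(1.16,-4.9) = (1.0261,-4.6483)
  v3: (1-0.905)·(4.02,-1.03) + 0.905·(4.68,-0.55) = (4.6173,-0.5956)
Shoelace sum Σ(x_i·y_{i+1} − x_{i+1}·y_i):
  i=1: 0.1389·-4.6483 − 1.0261·5.8301 = -6.6274 (running -6.6274)
  i=2: 1.0261·-0.5956 − 4.6173·-4.6483 = +20.8512 (running +14.2239)
  i=3: 4.6173·5.8301 − 0.1389·-0.5956 = +27.0020 (running +41.2259)
Area = |Σ|/2 = |41.2259|/2 = 20.6129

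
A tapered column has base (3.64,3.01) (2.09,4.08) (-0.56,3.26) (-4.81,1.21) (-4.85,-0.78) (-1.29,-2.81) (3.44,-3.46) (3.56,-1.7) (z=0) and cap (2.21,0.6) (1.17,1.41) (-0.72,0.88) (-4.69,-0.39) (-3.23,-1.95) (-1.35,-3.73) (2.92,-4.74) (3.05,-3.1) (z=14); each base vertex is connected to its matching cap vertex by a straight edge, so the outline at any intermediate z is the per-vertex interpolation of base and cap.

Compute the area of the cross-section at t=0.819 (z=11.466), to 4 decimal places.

Area at t=0.819: 31.6534

Cross-section at t=0.819: each vertex is (1-t)·p0[i] + t·p1[i].
  v1: (1-0.819)·(3.64,3.01) + 0.819·(2.21,0.6) = (2.4688,1.0362)
  v2: (1-0.819)·(2.09,4.08) + 0.819·(1.17,1.41) = (1.3365,1.8933)
  v3: (1-0.819)·(-0.56,3.26) + 0.819·(-0.72,0.88) = (-0.6910,1.3108)
  v4: (1-0.819)·(-4.81,1.21) + 0.819·(-4.69,-0.39) = (-4.7117,-0.1004)
  v5: (1-0.819)·(-4.85,-0.78) + 0.819·(-3.23,-1.95) = (-3.5232,-1.7382)
  v6: (1-0.819)·(-1.29,-2.81) + 0.819·(-1.35,-3.73) = (-1.3391,-3.5635)
  v7: (1-0.819)·(3.44,-3.46) + 0.819·(2.92,-4.74) = (3.0141,-4.5083)
  v8: (1-0.819)·(3.56,-1.7) + 0.819·(3.05,-3.1) = (3.1423,-2.8466)
Shoelace sum Σ(x_i·y_{i+1} − x_{i+1}·y_i):
  i=1: 2.4688·1.8933 − 1.3365·1.0362 = +3.2892 (running +3.2892)
  i=2: 1.3365·1.3108 − -0.6910·1.8933 = +3.0602 (running +6.3495)
  i=3: -0.6910·-0.1004 − -4.7117·1.3108 = +6.2454 (running +12.5949)
  i=4: -4.7117·-1.7382 − -3.5232·-0.1004 = +7.8363 (running +20.4312)
  i=5: -3.5232·-3.5635 − -1.3391·-1.7382 = +10.2272 (running +30.6584)
  i=6: -1.3391·-4.5083 − 3.0141·-3.5635 = +16.7780 (running +47.4364)
  i=7: 3.0141·-2.8466 − 3.1423·-4.5083 = +5.5865 (running +53.0229)
  i=8: 3.1423·1.0362 − 2.4688·-2.8466 = +10.2839 (running +63.3068)
Area = |Σ|/2 = |63.3068|/2 = 31.6534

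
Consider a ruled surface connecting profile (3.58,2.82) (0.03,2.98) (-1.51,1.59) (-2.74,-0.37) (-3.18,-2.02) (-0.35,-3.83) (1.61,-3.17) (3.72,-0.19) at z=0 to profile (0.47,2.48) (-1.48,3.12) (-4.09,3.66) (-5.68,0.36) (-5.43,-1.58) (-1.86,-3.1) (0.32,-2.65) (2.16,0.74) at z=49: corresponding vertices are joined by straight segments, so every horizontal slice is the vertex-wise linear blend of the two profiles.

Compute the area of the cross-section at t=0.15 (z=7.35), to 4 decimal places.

Cross-section at t=0.15: each vertex is (1-t)·p0[i] + t·p1[i].
  v1: (1-0.15)·(3.58,2.82) + 0.15·(0.47,2.48) = (3.1135,2.7690)
  v2: (1-0.15)·(0.03,2.98) + 0.15·(-1.48,3.12) = (-0.1965,3.0010)
  v3: (1-0.15)·(-1.51,1.59) + 0.15·(-4.09,3.66) = (-1.8970,1.9005)
  v4: (1-0.15)·(-2.74,-0.37) + 0.15·(-5.68,0.36) = (-3.1810,-0.2605)
  v5: (1-0.15)·(-3.18,-2.02) + 0.15·(-5.43,-1.58) = (-3.5175,-1.9540)
  v6: (1-0.15)·(-0.35,-3.83) + 0.15·(-1.86,-3.1) = (-0.5765,-3.7205)
  v7: (1-0.15)·(1.61,-3.17) + 0.15·(0.32,-2.65) = (1.4165,-3.0920)
  v8: (1-0.15)·(3.72,-0.19) + 0.15·(2.16,0.74) = (3.4860,-0.0505)
Shoelace sum Σ(x_i·y_{i+1} − x_{i+1}·y_i):
  i=1: 3.1135·3.0010 − -0.1965·2.7690 = +9.8877 (running +9.8877)
  i=2: -0.1965·1.9005 − -1.8970·3.0010 = +5.3194 (running +15.2072)
  i=3: -1.8970·-0.2605 − -3.1810·1.9005 = +6.5397 (running +21.7468)
  i=4: -3.1810·-1.9540 − -3.5175·-0.2605 = +5.2994 (running +27.0462)
  i=5: -3.5175·-3.7205 − -0.5765·-1.9540 = +11.9604 (running +39.0066)
  i=6: -0.5765·-3.0920 − 1.4165·-3.7205 = +7.0526 (running +46.0592)
  i=7: 1.4165·-0.0505 − 3.4860·-3.0920 = +10.7072 (running +56.7664)
  i=8: 3.4860·2.7690 − 3.1135·-0.0505 = +9.8100 (running +66.5763)
Area = |Σ|/2 = |66.5763|/2 = 33.2882

Area at t=0.15: 33.2882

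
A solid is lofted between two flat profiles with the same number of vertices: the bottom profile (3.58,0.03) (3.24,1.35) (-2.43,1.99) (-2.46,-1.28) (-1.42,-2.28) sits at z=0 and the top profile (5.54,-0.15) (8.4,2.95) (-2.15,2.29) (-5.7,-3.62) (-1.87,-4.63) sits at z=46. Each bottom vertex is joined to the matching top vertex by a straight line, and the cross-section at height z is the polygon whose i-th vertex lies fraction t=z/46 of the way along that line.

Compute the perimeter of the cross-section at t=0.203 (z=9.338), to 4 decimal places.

Perimeter at t=0.203: 20.2920

Cross-section at t=0.203: each vertex is (1-t)·p0[i] + t·p1[i].
  v1: (1-0.203)·(3.58,0.03) + 0.203·(5.54,-0.15) = (3.9779,-0.0065)
  v2: (1-0.203)·(3.24,1.35) + 0.203·(8.4,2.95) = (4.2875,1.6748)
  v3: (1-0.203)·(-2.43,1.99) + 0.203·(-2.15,2.29) = (-2.3732,2.0509)
  v4: (1-0.203)·(-2.46,-1.28) + 0.203·(-5.7,-3.62) = (-3.1177,-1.7550)
  v5: (1-0.203)·(-1.42,-2.28) + 0.203·(-1.87,-4.63) = (-1.5113,-2.7570)
Perimeter = Σ |v_{i+1} − v_i|:
  edge 1→2: √(0.3096² + 1.6813²) = 1.7096 (running 1.7096)
  edge 2→3: √(-6.6606² + 0.3761²) = 6.6712 (running 8.3809)
  edge 3→4: √(-0.7446² + -3.8059²) = 3.8781 (running 12.2589)
  edge 4→5: √(1.6064² + -1.0020²) = 1.8933 (running 14.1522)
  edge 5→1: √(5.4892² + 2.7505²) = 6.1398 (running 20.2920)
Perimeter = 20.2920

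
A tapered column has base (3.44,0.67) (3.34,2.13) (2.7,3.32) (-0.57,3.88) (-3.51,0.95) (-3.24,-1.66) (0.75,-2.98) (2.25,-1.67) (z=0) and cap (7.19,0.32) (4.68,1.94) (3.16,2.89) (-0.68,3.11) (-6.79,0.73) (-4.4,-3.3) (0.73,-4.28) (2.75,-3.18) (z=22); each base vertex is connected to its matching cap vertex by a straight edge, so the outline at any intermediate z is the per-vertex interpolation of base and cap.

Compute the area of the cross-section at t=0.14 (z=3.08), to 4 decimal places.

Cross-section at t=0.14: each vertex is (1-t)·p0[i] + t·p1[i].
  v1: (1-0.14)·(3.44,0.67) + 0.14·(7.19,0.32) = (3.9650,0.6210)
  v2: (1-0.14)·(3.34,2.13) + 0.14·(4.68,1.94) = (3.5276,2.1034)
  v3: (1-0.14)·(2.7,3.32) + 0.14·(3.16,2.89) = (2.7644,3.2598)
  v4: (1-0.14)·(-0.57,3.88) + 0.14·(-0.68,3.11) = (-0.5854,3.7722)
  v5: (1-0.14)·(-3.51,0.95) + 0.14·(-6.79,0.73) = (-3.9692,0.9192)
  v6: (1-0.14)·(-3.24,-1.66) + 0.14·(-4.4,-3.3) = (-3.4024,-1.8896)
  v7: (1-0.14)·(0.75,-2.98) + 0.14·(0.73,-4.28) = (0.7472,-3.1620)
  v8: (1-0.14)·(2.25,-1.67) + 0.14·(2.75,-3.18) = (2.3200,-1.8814)
Shoelace sum Σ(x_i·y_{i+1} − x_{i+1}·y_i):
  i=1: 3.9650·2.1034 − 3.5276·0.6210 = +6.1493 (running +6.1493)
  i=2: 3.5276·3.2598 − 2.7644·2.1034 = +5.6846 (running +11.8340)
  i=3: 2.7644·3.7722 − -0.5854·3.2598 = +12.3362 (running +24.1701)
  i=4: -0.5854·0.9192 − -3.9692·3.7722 = +14.4345 (running +38.6046)
  i=5: -3.9692·-1.8896 − -3.4024·0.9192 = +10.6277 (running +49.2323)
  i=6: -3.4024·-3.1620 − 0.7472·-1.8896 = +12.1703 (running +61.4026)
  i=7: 0.7472·-1.8814 − 2.3200·-3.1620 = +5.9301 (running +67.3327)
  i=8: 2.3200·0.6210 − 3.9650·-1.8814 = +8.9005 (running +76.2332)
Area = |Σ|/2 = |76.2332|/2 = 38.1166

Area at t=0.14: 38.1166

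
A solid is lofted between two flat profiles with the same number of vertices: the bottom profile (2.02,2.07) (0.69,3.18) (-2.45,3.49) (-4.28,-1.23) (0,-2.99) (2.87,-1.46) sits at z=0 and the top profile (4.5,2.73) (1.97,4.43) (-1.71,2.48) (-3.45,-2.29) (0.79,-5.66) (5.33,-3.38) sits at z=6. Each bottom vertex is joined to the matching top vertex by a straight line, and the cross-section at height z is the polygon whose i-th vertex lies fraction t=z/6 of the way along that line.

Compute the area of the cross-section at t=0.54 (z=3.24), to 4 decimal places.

Area at t=0.54: 45.2074

Cross-section at t=0.54: each vertex is (1-t)·p0[i] + t·p1[i].
  v1: (1-0.54)·(2.02,2.07) + 0.54·(4.5,2.73) = (3.3592,2.4264)
  v2: (1-0.54)·(0.69,3.18) + 0.54·(1.97,4.43) = (1.3812,3.8550)
  v3: (1-0.54)·(-2.45,3.49) + 0.54·(-1.71,2.48) = (-2.0504,2.9446)
  v4: (1-0.54)·(-4.28,-1.23) + 0.54·(-3.45,-2.29) = (-3.8318,-1.8024)
  v5: (1-0.54)·(0,-2.99) + 0.54·(0.79,-5.66) = (0.4266,-4.4318)
  v6: (1-0.54)·(2.87,-1.46) + 0.54·(5.33,-3.38) = (4.1984,-2.4968)
Shoelace sum Σ(x_i·y_{i+1} − x_{i+1}·y_i):
  i=1: 3.3592·3.8550 − 1.3812·2.4264 = +9.5984 (running +9.5984)
  i=2: 1.3812·2.9446 − -2.0504·3.8550 = +11.9714 (running +21.5697)
  i=3: -2.0504·-1.8024 − -3.8318·2.9446 = +14.9788 (running +36.5485)
  i=4: -3.8318·-4.4318 − 0.4266·-1.8024 = +17.7507 (running +54.2992)
  i=5: 0.4266·-2.4968 − 4.1984·-4.4318 = +17.5413 (running +71.8405)
  i=6: 4.1984·2.4264 − 3.3592·-2.4968 = +18.5742 (running +90.4148)
Area = |Σ|/2 = |90.4148|/2 = 45.2074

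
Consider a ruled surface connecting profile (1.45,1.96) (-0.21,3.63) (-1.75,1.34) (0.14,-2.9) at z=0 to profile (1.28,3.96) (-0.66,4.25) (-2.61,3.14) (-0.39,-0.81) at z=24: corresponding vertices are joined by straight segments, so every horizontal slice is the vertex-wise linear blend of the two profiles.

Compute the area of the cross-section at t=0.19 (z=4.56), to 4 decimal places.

Cross-section at t=0.19: each vertex is (1-t)·p0[i] + t·p1[i].
  v1: (1-0.19)·(1.45,1.96) + 0.19·(1.28,3.96) = (1.4177,2.3400)
  v2: (1-0.19)·(-0.21,3.63) + 0.19·(-0.66,4.25) = (-0.2955,3.7478)
  v3: (1-0.19)·(-1.75,1.34) + 0.19·(-2.61,3.14) = (-1.9134,1.6820)
  v4: (1-0.19)·(0.14,-2.9) + 0.19·(-0.39,-0.81) = (0.0393,-2.5029)
Shoelace sum Σ(x_i·y_{i+1} − x_{i+1}·y_i):
  i=1: 1.4177·3.7478 − -0.2955·2.3400 = +6.0047 (running +6.0047)
  i=2: -0.2955·1.6820 − -1.9134·3.7478 = +6.6740 (running +12.6787)
  i=3: -1.9134·-2.5029 − 0.0393·1.6820 = +4.7229 (running +17.4017)
  i=4: 0.0393·2.3400 − 1.4177·-2.5029 = +3.6403 (running +21.0420)
Area = |Σ|/2 = |21.0420|/2 = 10.5210

Area at t=0.19: 10.5210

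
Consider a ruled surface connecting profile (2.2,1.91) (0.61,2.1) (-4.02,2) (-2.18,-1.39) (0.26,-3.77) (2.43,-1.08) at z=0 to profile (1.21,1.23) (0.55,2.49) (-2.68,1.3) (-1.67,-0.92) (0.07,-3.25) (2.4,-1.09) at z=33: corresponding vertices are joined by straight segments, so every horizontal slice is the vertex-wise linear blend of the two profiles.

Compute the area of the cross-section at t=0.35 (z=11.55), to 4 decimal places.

Cross-section at t=0.35: each vertex is (1-t)·p0[i] + t·p1[i].
  v1: (1-0.35)·(2.2,1.91) + 0.35·(1.21,1.23) = (1.8535,1.6720)
  v2: (1-0.35)·(0.61,2.1) + 0.35·(0.55,2.49) = (0.5890,2.2365)
  v3: (1-0.35)·(-4.02,2) + 0.35·(-2.68,1.3) = (-3.5510,1.7550)
  v4: (1-0.35)·(-2.18,-1.39) + 0.35·(-1.67,-0.92) = (-2.0015,-1.2255)
  v5: (1-0.35)·(0.26,-3.77) + 0.35·(0.07,-3.25) = (0.1935,-3.5880)
  v6: (1-0.35)·(2.43,-1.08) + 0.35·(2.4,-1.09) = (2.4195,-1.0835)
Shoelace sum Σ(x_i·y_{i+1} − x_{i+1}·y_i):
  i=1: 1.8535·2.2365 − 0.5890·1.6720 = +3.1605 (running +3.1605)
  i=2: 0.5890·1.7550 − -3.5510·2.2365 = +8.9755 (running +12.1361)
  i=3: -3.5510·-1.2255 − -2.0015·1.7550 = +7.8644 (running +20.0004)
  i=4: -2.0015·-3.5880 − 0.1935·-1.2255 = +7.4185 (running +27.4190)
  i=5: 0.1935·-1.0835 − 2.4195·-3.5880 = +8.4715 (running +35.8905)
  i=6: 2.4195·1.6720 − 1.8535·-1.0835 = +6.0537 (running +41.9441)
Area = |Σ|/2 = |41.9441|/2 = 20.9721

Area at t=0.35: 20.9721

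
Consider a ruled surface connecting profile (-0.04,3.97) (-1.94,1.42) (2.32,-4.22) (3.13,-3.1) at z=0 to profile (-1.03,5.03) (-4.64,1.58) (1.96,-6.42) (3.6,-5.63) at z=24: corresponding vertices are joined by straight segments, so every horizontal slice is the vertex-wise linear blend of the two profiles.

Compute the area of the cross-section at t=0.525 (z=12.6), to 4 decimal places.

Area at t=0.525: 25.3585

Cross-section at t=0.525: each vertex is (1-t)·p0[i] + t·p1[i].
  v1: (1-0.525)·(-0.04,3.97) + 0.525·(-1.03,5.03) = (-0.5598,4.5265)
  v2: (1-0.525)·(-1.94,1.42) + 0.525·(-4.64,1.58) = (-3.3575,1.5040)
  v3: (1-0.525)·(2.32,-4.22) + 0.525·(1.96,-6.42) = (2.1310,-5.3750)
  v4: (1-0.525)·(3.13,-3.1) + 0.525·(3.6,-5.63) = (3.3767,-4.4283)
Shoelace sum Σ(x_i·y_{i+1} − x_{i+1}·y_i):
  i=1: -0.5598·1.5040 − -3.3575·4.5265 = +14.3559 (running +14.3559)
  i=2: -3.3575·-5.3750 − 2.1310·1.5040 = +14.8415 (running +29.1974)
  i=3: 2.1310·-4.4283 − 3.3767·-5.3750 = +8.7134 (running +37.9108)
  i=4: 3.3767·4.5265 − -0.5598·-4.4283 = +12.8061 (running +50.7170)
Area = |Σ|/2 = |50.7170|/2 = 25.3585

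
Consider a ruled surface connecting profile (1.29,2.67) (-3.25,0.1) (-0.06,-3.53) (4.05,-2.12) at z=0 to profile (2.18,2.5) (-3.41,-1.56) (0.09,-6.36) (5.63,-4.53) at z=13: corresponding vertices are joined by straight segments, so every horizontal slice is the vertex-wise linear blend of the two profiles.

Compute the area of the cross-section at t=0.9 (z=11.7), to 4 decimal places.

Area at t=0.9: 41.0154

Cross-section at t=0.9: each vertex is (1-t)·p0[i] + t·p1[i].
  v1: (1-0.9)·(1.29,2.67) + 0.9·(2.18,2.5) = (2.0910,2.5170)
  v2: (1-0.9)·(-3.25,0.1) + 0.9·(-3.41,-1.56) = (-3.3940,-1.3940)
  v3: (1-0.9)·(-0.06,-3.53) + 0.9·(0.09,-6.36) = (0.0750,-6.0770)
  v4: (1-0.9)·(4.05,-2.12) + 0.9·(5.63,-4.53) = (5.4720,-4.2890)
Shoelace sum Σ(x_i·y_{i+1} − x_{i+1}·y_i):
  i=1: 2.0910·-1.3940 − -3.3940·2.5170 = +5.6278 (running +5.6278)
  i=2: -3.3940·-6.0770 − 0.0750·-1.3940 = +20.7299 (running +26.3577)
  i=3: 0.0750·-4.2890 − 5.4720·-6.0770 = +32.9317 (running +59.2894)
  i=4: 5.4720·2.5170 − 2.0910·-4.2890 = +22.7413 (running +82.0307)
Area = |Σ|/2 = |82.0307|/2 = 41.0154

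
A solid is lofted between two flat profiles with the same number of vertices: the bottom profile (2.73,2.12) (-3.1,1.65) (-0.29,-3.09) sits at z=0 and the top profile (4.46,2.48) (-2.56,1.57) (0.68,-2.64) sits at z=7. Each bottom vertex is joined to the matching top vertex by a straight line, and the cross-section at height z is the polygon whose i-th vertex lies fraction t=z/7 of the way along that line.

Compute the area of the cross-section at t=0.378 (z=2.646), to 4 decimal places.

Cross-section at t=0.378: each vertex is (1-t)·p0[i] + t·p1[i].
  v1: (1-0.378)·(2.73,2.12) + 0.378·(4.46,2.48) = (3.3839,2.2561)
  v2: (1-0.378)·(-3.1,1.65) + 0.378·(-2.56,1.57) = (-2.8959,1.6198)
  v3: (1-0.378)·(-0.29,-3.09) + 0.378·(0.68,-2.64) = (0.0767,-2.9199)
Shoelace sum Σ(x_i·y_{i+1} − x_{i+1}·y_i):
  i=1: 3.3839·1.6198 − -2.8959·2.2561 = +12.0145 (running +12.0145)
  i=2: -2.8959·-2.9199 − 0.0767·1.6198 = +8.3315 (running +20.3460)
  i=3: 0.0767·2.2561 − 3.3839·-2.9199 = +10.0537 (running +30.3997)
Area = |Σ|/2 = |30.3997|/2 = 15.1999

Area at t=0.378: 15.1999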